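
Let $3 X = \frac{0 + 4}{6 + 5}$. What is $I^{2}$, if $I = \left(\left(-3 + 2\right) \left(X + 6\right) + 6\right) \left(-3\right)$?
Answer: $\frac{16}{121} \approx 0.13223$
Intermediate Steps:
$X = \frac{4}{33}$ ($X = \frac{\left(0 + 4\right) \frac{1}{6 + 5}}{3} = \frac{4 \cdot \frac{1}{11}}{3} = \frac{1}{3} \cdot \frac{4}{11} = \frac{4}{33} \approx 0.12121$)
$I = \frac{4}{11}$ ($I = \left(\left(-3 + 2\right) \left(\frac{4}{33} + 6\right) + 6\right) \left(-3\right) = \left(\left(-1\right) \frac{202}{33} + 6\right) \left(-3\right) = \left(- \frac{202}{33} + 6\right) \left(-3\right) = \left(- \frac{4}{33}\right) \left(-3\right) = \frac{4}{11} \approx 0.36364$)
$I^{2} = \left(\frac{4}{11}\right)^{2} = \frac{16}{121}$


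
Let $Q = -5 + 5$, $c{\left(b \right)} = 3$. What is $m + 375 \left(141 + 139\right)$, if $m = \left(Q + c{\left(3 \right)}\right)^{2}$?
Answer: $105009$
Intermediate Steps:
$Q = 0$
$m = 9$ ($m = \left(0 + 3\right)^{2} = 3^{2} = 9$)
$m + 375 \left(141 + 139\right) = 9 + 375 \left(141 + 139\right) = 9 + 375 \cdot 280 = 9 + 105000 = 105009$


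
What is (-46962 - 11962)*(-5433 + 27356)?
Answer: -1291790852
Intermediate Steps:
(-46962 - 11962)*(-5433 + 27356) = -58924*21923 = -1291790852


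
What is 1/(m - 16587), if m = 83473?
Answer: 1/66886 ≈ 1.4951e-5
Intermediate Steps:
1/(m - 16587) = 1/(83473 - 16587) = 1/66886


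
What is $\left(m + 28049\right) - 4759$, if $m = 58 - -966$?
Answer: $24314$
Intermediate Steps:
$m = 1024$ ($m = 58 + 966 = 1024$)
$\left(m + 28049\right) - 4759 = \left(1024 + 28049\right) - 4759 = 29073 - 4759 = 24314$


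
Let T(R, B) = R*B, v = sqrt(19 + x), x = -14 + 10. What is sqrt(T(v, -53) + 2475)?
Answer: sqrt(2475 - 53*sqrt(15)) ≈ 47.642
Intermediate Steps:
x = -4
v = sqrt(15) (v = sqrt(19 - 4) = sqrt(15) ≈ 3.8730)
T(R, B) = B*R
sqrt(T(v, -53) + 2475) = sqrt(-53*sqrt(15) + 2475) = sqrt(2475 - 53*sqrt(15))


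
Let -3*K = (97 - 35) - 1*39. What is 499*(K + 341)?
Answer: 499000/3 ≈ 1.6633e+5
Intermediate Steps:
K = -23/3 (K = -((97 - 35) - 1*39)/3 = -(62 - 39)/3 = -⅓*23 = -23/3 ≈ -7.6667)
499*(K + 341) = 499*(-23/3 + 341) = 499*(1000/3) = 499000/3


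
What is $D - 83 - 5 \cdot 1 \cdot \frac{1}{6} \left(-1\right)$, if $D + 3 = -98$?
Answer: $- \frac{1021}{6} \approx -170.17$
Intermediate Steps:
$D = -101$ ($D = -3 - 98 = -101$)
$D - 83 - 5 \cdot 1 \cdot \frac{1}{6} \left(-1\right) = -101 - 83 - 5 \cdot 1 \cdot \frac{1}{6} \left(-1\right) = -101 - 83 \left(-5\right) \frac{1}{6} \left(-1\right) = -101 - 83 \left(\left(- \frac{5}{6}\right) \left(-1\right)\right) = -101 - \frac{415}{6} = - \frac{1021}{6}$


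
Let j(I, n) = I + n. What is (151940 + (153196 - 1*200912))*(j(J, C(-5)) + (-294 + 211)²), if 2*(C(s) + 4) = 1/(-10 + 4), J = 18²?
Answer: 2254026392/3 ≈ 7.5134e+8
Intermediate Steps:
J = 324
C(s) = -49/12 (C(s) = -4 + 1/(2*(-10 + 4)) = -4 + (½)/(-6) = -4 + (½)*(-⅙) = -4 - 1/12 = -49/12)
(151940 + (153196 - 1*200912))*(j(J, C(-5)) + (-294 + 211)²) = (151940 + (153196 - 1*200912))*((324 - 49/12) + (-294 + 211)²) = (151940 + (153196 - 200912))*(3839/12 + (-83)²) = (151940 - 47716)*(3839/12 + 6889) = 104224*(86507/12) = 2254026392/3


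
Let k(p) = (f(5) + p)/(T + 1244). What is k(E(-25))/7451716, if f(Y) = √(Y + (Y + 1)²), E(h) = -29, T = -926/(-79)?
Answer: -2291/739225130632 + 79*√41/739225130632 ≈ -2.4149e-9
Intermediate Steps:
T = 926/79 (T = -926*(-1/79) = 926/79 ≈ 11.722)
f(Y) = √(Y + (1 + Y)²)
k(p) = 79*p/99202 + 79*√41/99202 (k(p) = (√(5 + (1 + 5)²) + p)/(926/79 + 1244) = (√(5 + 6²) + p)/(99202/79) = (√(5 + 36) + p)*(79/99202) = (√41 + p)*(79/99202) = (p + √41)*(79/99202) = 79*p/99202 + 79*√41/99202)
k(E(-25))/7451716 = ((79/99202)*(-29) + 79*√41/99202)/7451716 = (-2291/99202 + 79*√41/99202)*(1/7451716) = -2291/739225130632 + 79*√41/739225130632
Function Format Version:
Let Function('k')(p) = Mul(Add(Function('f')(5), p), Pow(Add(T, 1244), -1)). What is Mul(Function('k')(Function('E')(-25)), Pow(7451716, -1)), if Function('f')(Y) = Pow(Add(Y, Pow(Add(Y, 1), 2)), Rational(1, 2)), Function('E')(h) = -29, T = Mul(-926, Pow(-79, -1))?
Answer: Add(Rational(-2291, 739225130632), Mul(Rational(79, 739225130632), Pow(41, Rational(1, 2)))) ≈ -2.4149e-9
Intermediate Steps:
T = Rational(926, 79) (T = Mul(-926, Rational(-1, 79)) = Rational(926, 79) ≈ 11.722)
Function('f')(Y) = Pow(Add(Y, Pow(Add(1, Y), 2)), Rational(1, 2))
Function('k')(p) = Add(Mul(Rational(79, 99202), p), Mul(Rational(79, 99202), Pow(41, Rational(1, 2)))) (Function('k')(p) = Mul(Add(Pow(Add(5, Pow(Add(1, 5), 2)), Rational(1, 2)), p), Pow(Add(Rational(926, 79), 1244), -1)) = Mul(Add(Pow(Add(5, Pow(6, 2)), Rational(1, 2)), p), Pow(Rational(99202, 79), -1)) = Mul(Add(Pow(Add(5, 36), Rational(1, 2)), p), Rational(79, 99202)) = Mul(Add(Pow(41, Rational(1, 2)), p), Rational(79, 99202)) = Mul(Add(p, Pow(41, Rational(1, 2))), Rational(79, 99202)) = Add(Mul(Rational(79, 99202), p), Mul(Rational(79, 99202), Pow(41, Rational(1, 2)))))
Mul(Function('k')(Function('E')(-25)), Pow(7451716, -1)) = Mul(Add(Mul(Rational(79, 99202), -29), Mul(Rational(79, 99202), Pow(41, Rational(1, 2)))), Pow(7451716, -1)) = Mul(Add(Rational(-2291, 99202), Mul(Rational(79, 99202), Pow(41, Rational(1, 2)))), Rational(1, 7451716)) = Add(Rational(-2291, 739225130632), Mul(Rational(79, 739225130632), Pow(41, Rational(1, 2))))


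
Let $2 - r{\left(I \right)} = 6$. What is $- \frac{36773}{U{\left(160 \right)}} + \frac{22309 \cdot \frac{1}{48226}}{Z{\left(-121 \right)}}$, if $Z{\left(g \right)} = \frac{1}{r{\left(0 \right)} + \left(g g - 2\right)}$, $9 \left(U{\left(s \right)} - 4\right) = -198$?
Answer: $\frac{1912568642}{217017} \approx 8813.0$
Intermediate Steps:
$U{\left(s \right)} = -18$ ($U{\left(s \right)} = 4 + \frac{1}{9} \left(-198\right) = 4 - 22 = -18$)
$r{\left(I \right)} = -4$ ($r{\left(I \right)} = 2 - 6 = -4$)
$Z{\left(g \right)} = \frac{1}{-6 + g^{2}}$ ($Z{\left(g \right)} = \frac{1}{-4 + \left(g g - 2\right)} = \frac{1}{-4 + \left(g^{2} - 2\right)} = \frac{1}{-4 + \left(-2 + g^{2}\right)} = \frac{1}{-6 + g^{2}}$)
$- \frac{36773}{U{\left(160 \right)}} + \frac{22309 \cdot \frac{1}{48226}}{Z{\left(-121 \right)}} = - \frac{36773}{-18} + \frac{22309 \cdot \frac{1}{48226}}{\frac{1}{-6 + \left(-121\right)^{2}}} = \left(-36773\right) \left(- \frac{1}{18}\right) + \frac{22309 \cdot \frac{1}{48226}}{\frac{1}{-6 + 14641}} = \frac{36773}{18} + \frac{22309}{48226 \cdot \frac{1}{14635}} = \frac{36773}{18} + \frac{22309 \frac{1}{\frac{1}{14635}}}{48226} = \frac{36773}{18} + \frac{22309}{48226} \cdot 14635 = \frac{36773}{18} + \frac{326492215}{48226} = \frac{1912568642}{217017}$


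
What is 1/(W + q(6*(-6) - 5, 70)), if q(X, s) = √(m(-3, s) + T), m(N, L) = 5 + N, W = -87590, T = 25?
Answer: -87590/7672008073 - 3*√3/7672008073 ≈ -1.1418e-5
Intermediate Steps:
q(X, s) = 3*√3 (q(X, s) = √((5 - 3) + 25) = √(2 + 25) = √27 = 3*√3)
1/(W + q(6*(-6) - 5, 70)) = 1/(-87590 + 3*√3)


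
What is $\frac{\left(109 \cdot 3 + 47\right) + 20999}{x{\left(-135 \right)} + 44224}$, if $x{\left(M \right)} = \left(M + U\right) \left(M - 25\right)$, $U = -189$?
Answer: $\frac{21373}{96064} \approx 0.22249$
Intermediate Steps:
$x{\left(M \right)} = \left(-189 + M\right) \left(-25 + M\right)$ ($x{\left(M \right)} = \left(M - 189\right) \left(M - 25\right) = \left(-189 + M\right) \left(-25 + M\right)$)
$\frac{\left(109 \cdot 3 + 47\right) + 20999}{x{\left(-135 \right)} + 44224} = \frac{\left(109 \cdot 3 + 47\right) + 20999}{\left(4725 + \left(-135\right)^{2} - -28890\right) + 44224} = \frac{\left(327 + 47\right) + 20999}{\left(4725 + 18225 + 28890\right) + 44224} = \frac{374 + 20999}{51840 + 44224} = \frac{21373}{96064}$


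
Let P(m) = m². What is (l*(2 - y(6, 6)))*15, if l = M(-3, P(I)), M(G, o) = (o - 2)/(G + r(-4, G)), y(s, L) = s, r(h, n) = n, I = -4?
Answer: 140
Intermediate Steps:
M(G, o) = (-2 + o)/(2*G) (M(G, o) = (o - 2)/(G + G) = (-2 + o)/((2*G)) = (-2 + o)*(1/(2*G)) = (-2 + o)/(2*G))
l = -7/3 (l = (½)*(-2 + (-4)²)/(-3) = (½)*(-⅓)*(-2 + 16) = (½)*(-⅓)*14 = -7/3 ≈ -2.3333)
(l*(2 - y(6, 6)))*15 = -7*(2 - 1*6)/3*15 = -7*(2 - 6)/3*15 = -7/3*(-4)*15 = (28/3)*15 = 140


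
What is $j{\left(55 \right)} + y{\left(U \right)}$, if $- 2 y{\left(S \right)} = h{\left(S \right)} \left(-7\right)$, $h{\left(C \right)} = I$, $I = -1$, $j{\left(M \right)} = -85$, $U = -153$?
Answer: $- \frac{177}{2} \approx -88.5$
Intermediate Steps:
$h{\left(C \right)} = -1$
$y{\left(S \right)} = - \frac{7}{2}$ ($y{\left(S \right)} = - \frac{\left(-1\right) \left(-7\right)}{2} = \left(- \frac{1}{2}\right) 7 = - \frac{7}{2}$)
$j{\left(55 \right)} + y{\left(U \right)} = -85 - \frac{7}{2} = - \frac{177}{2}$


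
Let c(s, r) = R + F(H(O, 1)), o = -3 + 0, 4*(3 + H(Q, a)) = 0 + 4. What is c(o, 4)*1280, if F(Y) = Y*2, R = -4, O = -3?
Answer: -10240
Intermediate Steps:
H(Q, a) = -2 (H(Q, a) = -3 + (0 + 4)/4 = -3 + (1/4)*4 = -3 + 1 = -2)
F(Y) = 2*Y
o = -3
c(s, r) = -8 (c(s, r) = -4 + 2*(-2) = -4 - 4 = -8)
c(o, 4)*1280 = -8*1280 = -10240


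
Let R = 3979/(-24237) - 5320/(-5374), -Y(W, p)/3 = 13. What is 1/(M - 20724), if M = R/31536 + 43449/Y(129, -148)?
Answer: -26699091795792/583056819713672669 ≈ -4.5792e-5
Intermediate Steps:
Y(W, p) = -39 (Y(W, p) = -3*13 = -39)
R = 53778847/65124819 (R = 3979*(-1/24237) - 5320*(-1/5374) = -3979/24237 + 2660/2687 = 53778847/65124819 ≈ 0.82578)
M = -29744841337679261/26699091795792 (M = (53778847/65124819)/31536 + 43449/(-39) = (53778847/65124819)*(1/31536) + 43449*(-1/39) = 53778847/2053776291984 - 14483/13 = -29744841337679261/26699091795792 ≈ -1114.1)
1/(M - 20724) = 1/(-29744841337679261/26699091795792 - 20724) = 1/(-583056819713672669/26699091795792) = -26699091795792/583056819713672669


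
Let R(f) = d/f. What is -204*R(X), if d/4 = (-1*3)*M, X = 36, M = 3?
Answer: 204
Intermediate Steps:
d = -36 (d = 4*(-1*3*3) = 4*(-3*3) = 4*(-9) = -36)
R(f) = -36/f
-204*R(X) = -(-7344)/36 = -204*(-1) = 204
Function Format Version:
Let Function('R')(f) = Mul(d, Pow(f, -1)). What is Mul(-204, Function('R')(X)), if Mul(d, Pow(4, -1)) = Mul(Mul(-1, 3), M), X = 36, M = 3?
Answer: 204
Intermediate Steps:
d = -36 (d = Mul(4, Mul(Mul(-1, 3), 3)) = Mul(4, Mul(-3, 3)) = Mul(4, -9) = -36)
Function('R')(f) = Mul(-36, Pow(f, -1))
Mul(-204, Function('R')(X)) = Mul(-204, Mul(-36, Pow(36, -1))) = Mul(-204, Mul(-36, Rational(1, 36))) = Mul(-204, -1) = 204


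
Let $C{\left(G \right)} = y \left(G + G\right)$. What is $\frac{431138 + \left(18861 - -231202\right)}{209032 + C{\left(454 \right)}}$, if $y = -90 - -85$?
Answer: $\frac{227067}{68164} \approx 3.3312$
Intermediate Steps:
$y = -5$ ($y = -90 + 85 = -5$)
$C{\left(G \right)} = - 10 G$ ($C{\left(G \right)} = - 5 \left(G + G\right) = - 5 \cdot 2 G = - 10 G$)
$\frac{431138 + \left(18861 - -231202\right)}{209032 + C{\left(454 \right)}} = \frac{431138 + \left(18861 - -231202\right)}{209032 - 4540} = \frac{431138 + \left(18861 + 231202\right)}{209032 - 4540} = \frac{431138 + 250063}{204492} = 681201 \cdot \frac{1}{204492} = \frac{227067}{68164}$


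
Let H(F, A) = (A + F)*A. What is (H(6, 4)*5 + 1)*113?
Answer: 22713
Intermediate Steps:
H(F, A) = A*(A + F)
(H(6, 4)*5 + 1)*113 = ((4*(4 + 6))*5 + 1)*113 = ((4*10)*5 + 1)*113 = (40*5 + 1)*113 = (200 + 1)*113 = 201*113 = 22713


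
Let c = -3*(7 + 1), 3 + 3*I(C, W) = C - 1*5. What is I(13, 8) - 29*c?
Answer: 2093/3 ≈ 697.67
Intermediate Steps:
I(C, W) = -8/3 + C/3 (I(C, W) = -1 + (C - 1*5)/3 = -1 + (C - 5)/3 = -1 + (-5 + C)/3 = -1 + (-5/3 + C/3) = -8/3 + C/3)
c = -24 (c = -3*8 = -24)
I(13, 8) - 29*c = (-8/3 + (⅓)*13) - 29*(-24) = (-8/3 + 13/3) + 696 = 5/3 + 696 = 2093/3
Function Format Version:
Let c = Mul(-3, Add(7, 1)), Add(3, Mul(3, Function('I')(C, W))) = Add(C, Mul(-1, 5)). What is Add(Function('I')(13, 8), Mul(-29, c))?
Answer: Rational(2093, 3) ≈ 697.67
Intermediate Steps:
Function('I')(C, W) = Add(Rational(-8, 3), Mul(Rational(1, 3), C)) (Function('I')(C, W) = Add(-1, Mul(Rational(1, 3), Add(C, Mul(-1, 5)))) = Add(-1, Mul(Rational(1, 3), Add(C, -5))) = Add(-1, Mul(Rational(1, 3), Add(-5, C))) = Add(-1, Add(Rational(-5, 3), Mul(Rational(1, 3), C))) = Add(Rational(-8, 3), Mul(Rational(1, 3), C)))
c = -24 (c = Mul(-3, 8) = -24)
Add(Function('I')(13, 8), Mul(-29, c)) = Add(Add(Rational(-8, 3), Mul(Rational(1, 3), 13)), Mul(-29, -24)) = Add(Add(Rational(-8, 3), Rational(13, 3)), 696) = Add(Rational(5, 3), 696) = Rational(2093, 3)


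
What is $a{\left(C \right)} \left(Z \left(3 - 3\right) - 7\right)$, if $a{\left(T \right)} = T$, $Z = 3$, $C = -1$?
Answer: $7$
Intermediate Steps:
$a{\left(C \right)} \left(Z \left(3 - 3\right) - 7\right) = - (3 \left(3 - 3\right) - 7) = - (3 \cdot 0 - 7) = - (0 - 7) = \left(-1\right) \left(-7\right) = 7$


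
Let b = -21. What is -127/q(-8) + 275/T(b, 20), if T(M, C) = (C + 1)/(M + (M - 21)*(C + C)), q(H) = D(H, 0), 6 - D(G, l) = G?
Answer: -311977/14 ≈ -22284.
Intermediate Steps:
D(G, l) = 6 - G
q(H) = 6 - H
T(M, C) = (1 + C)/(M + 2*C*(-21 + M)) (T(M, C) = (1 + C)/(M + (-21 + M)*(2*C)) = (1 + C)/(M + 2*C*(-21 + M)))
-127/q(-8) + 275/T(b, 20) = -127/(6 - 1*(-8)) + 275/(((1 + 20)/(-21 - 42*20 + 2*20*(-21)))) = -127/(6 + 8) + 275/((21/(-21 - 840 - 840))) = -127/14 + 275/((21/(-1701))) = -127*1/14 + 275/((-1/1701*21)) = -127/14 + 275/(-1/81) = -127/14 + 275*(-81) = -127/14 - 22275 = -311977/14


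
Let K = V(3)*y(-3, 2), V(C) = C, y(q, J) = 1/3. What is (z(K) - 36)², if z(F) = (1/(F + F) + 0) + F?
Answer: 4761/4 ≈ 1190.3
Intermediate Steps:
y(q, J) = ⅓
K = 1 (K = 3*(⅓) = 1)
z(F) = F + 1/(2*F) (z(F) = (1/(2*F) + 0) + F = 1/(2*F) + F = F + 1/(2*F))
(z(K) - 36)² = ((1 + (½)/1) - 36)² = ((1 + (½)*1) - 36)² = ((1 + ½) - 36)² = (3/2 - 36)² = (-69/2)² = 4761/4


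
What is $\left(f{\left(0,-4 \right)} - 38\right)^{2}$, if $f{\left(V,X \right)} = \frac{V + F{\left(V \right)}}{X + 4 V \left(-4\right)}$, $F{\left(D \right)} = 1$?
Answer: $\frac{23409}{16} \approx 1463.1$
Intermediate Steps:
$f{\left(V,X \right)} = \frac{1 + V}{X - 16 V}$ ($f{\left(V,X \right)} = \frac{V + 1}{X + 4 V \left(-4\right)} = \frac{1 + V}{X - 16 V}$)
$\left(f{\left(0,-4 \right)} - 38\right)^{2} = \left(\frac{-1 - 0}{\left(-1\right) \left(-4\right) + 16 \cdot 0} - 38\right)^{2} = \left(\frac{-1 + 0}{4 + 0} - 38\right)^{2} = \left(\frac{1}{4} \left(-1\right) - 38\right)^{2} = \left(- \frac{1}{4} - 38\right)^{2} = \left(- \frac{153}{4}\right)^{2} = \frac{23409}{16}$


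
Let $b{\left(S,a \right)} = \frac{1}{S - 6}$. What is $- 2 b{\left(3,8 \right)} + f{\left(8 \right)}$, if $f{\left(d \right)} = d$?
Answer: $\frac{26}{3} \approx 8.6667$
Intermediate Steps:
$b{\left(S,a \right)} = \frac{1}{-6 + S}$
$- 2 b{\left(3,8 \right)} + f{\left(8 \right)} = - \frac{2}{-6 + 3} + 8 = - \frac{2}{-3} + 8 = \left(-2\right) \left(- \frac{1}{3}\right) + 8 = \frac{2}{3} + 8 = \frac{26}{3}$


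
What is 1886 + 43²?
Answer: 3735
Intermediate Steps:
1886 + 43² = 1886 + 1849 = 3735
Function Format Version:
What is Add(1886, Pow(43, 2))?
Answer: 3735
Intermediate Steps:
Add(1886, Pow(43, 2)) = Add(1886, 1849) = 3735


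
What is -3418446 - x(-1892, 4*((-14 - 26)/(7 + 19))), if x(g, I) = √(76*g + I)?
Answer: -3418446 - 8*I*√379717/13 ≈ -3.4184e+6 - 379.21*I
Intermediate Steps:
x(g, I) = √(I + 76*g)
-3418446 - x(-1892, 4*((-14 - 26)/(7 + 19))) = -3418446 - √(4*((-14 - 26)/(7 + 19)) + 76*(-1892)) = -3418446 - √(4*(-40/26) - 143792) = -3418446 - √(4*(-40*1/26) - 143792) = -3418446 - √(4*(-20/13) - 143792) = -3418446 - √(-80/13 - 143792) = -3418446 - √(-1869376/13) = -3418446 - 8*I*√379717/13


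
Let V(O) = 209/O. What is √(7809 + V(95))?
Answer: 4*√12205/5 ≈ 88.381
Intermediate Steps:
√(7809 + V(95)) = √(7809 + 209/95) = √(7809 + 209*(1/95)) = √(7809 + 11/5) = √(39056/5) = 4*√12205/5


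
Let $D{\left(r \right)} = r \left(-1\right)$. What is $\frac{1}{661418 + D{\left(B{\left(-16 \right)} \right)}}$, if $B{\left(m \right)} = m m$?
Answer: $\frac{1}{661162} \approx 1.5125 \cdot 10^{-6}$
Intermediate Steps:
$B{\left(m \right)} = m^{2}$
$D{\left(r \right)} = - r$
$\frac{1}{661418 + D{\left(B{\left(-16 \right)} \right)}} = \frac{1}{661418 - \left(-16\right)^{2}} = \frac{1}{661418 - 256} = \frac{1}{661162}$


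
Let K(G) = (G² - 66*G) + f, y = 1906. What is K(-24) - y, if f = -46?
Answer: 208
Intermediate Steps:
K(G) = -46 + G² - 66*G (K(G) = (G² - 66*G) - 46 = -46 + G² - 66*G)
K(-24) - y = (-46 + (-24)² - 66*(-24)) - 1*1906 = (-46 + 576 + 1584) - 1906 = 2114 - 1906 = 208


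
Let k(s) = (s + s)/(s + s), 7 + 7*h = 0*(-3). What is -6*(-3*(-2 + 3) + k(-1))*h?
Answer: -12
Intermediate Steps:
h = -1 (h = -1 + (0*(-3))/7 = -1 + (⅐)*0 = -1 + 0 = -1)
k(s) = 1 (k(s) = (2*s)/((2*s)) = (2*s)*(1/(2*s)) = 1)
-6*(-3*(-2 + 3) + k(-1))*h = -6*(-3*(-2 + 3) + 1)*(-1) = -6*(-3*1 + 1)*(-1) = -6*(-3 + 1)*(-1) = -(-12)*(-1) = -6*2 = -12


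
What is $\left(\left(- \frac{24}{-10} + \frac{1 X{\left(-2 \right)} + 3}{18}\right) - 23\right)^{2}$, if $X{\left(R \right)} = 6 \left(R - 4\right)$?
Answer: $\frac{452929}{900} \approx 503.25$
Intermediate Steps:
$X{\left(R \right)} = -24 + 6 R$ ($X{\left(R \right)} = 6 \left(-4 + R\right) = -24 + 6 R$)
$\left(\left(- \frac{24}{-10} + \frac{1 X{\left(-2 \right)} + 3}{18}\right) - 23\right)^{2} = \left(\left(- \frac{24}{-10} + \frac{1 \left(-24 + 6 \left(-2\right)\right) + 3}{18}\right) - 23\right)^{2} = \left(\left(\left(-24\right) \left(- \frac{1}{10}\right) + \left(1 \left(-24 - 12\right) + 3\right) \frac{1}{18}\right) - 23\right)^{2} = \left(\left(\frac{12}{5} + \left(1 \left(-36\right) + 3\right) \frac{1}{18}\right) - 23\right)^{2} = \left(\left(\frac{12}{5} + \left(-36 + 3\right) \frac{1}{18}\right) - 23\right)^{2} = \left(\left(\frac{12}{5} - \frac{11}{6}\right) - 23\right)^{2} = \left(\frac{17}{30} - 23\right)^{2} = \left(- \frac{673}{30}\right)^{2} = \frac{452929}{900}$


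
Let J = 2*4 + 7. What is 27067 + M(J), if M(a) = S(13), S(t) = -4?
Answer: 27063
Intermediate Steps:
J = 15 (J = 8 + 7 = 15)
M(a) = -4
27067 + M(J) = 27067 - 4 = 27063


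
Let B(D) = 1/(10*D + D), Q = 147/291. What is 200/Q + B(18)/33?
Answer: 126759649/320166 ≈ 395.92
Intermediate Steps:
Q = 49/97 (Q = 147*(1/291) = 49/97 ≈ 0.50515)
B(D) = 1/(11*D)
200/Q + B(18)/33 = 200/(49/97) + ((1/11)/18)/33 = 200*(97/49) + ((1/11)*(1/18))*(1/33) = 19400/49 + (1/198)*(1/33) = 19400/49 + 1/6534 = 126759649/320166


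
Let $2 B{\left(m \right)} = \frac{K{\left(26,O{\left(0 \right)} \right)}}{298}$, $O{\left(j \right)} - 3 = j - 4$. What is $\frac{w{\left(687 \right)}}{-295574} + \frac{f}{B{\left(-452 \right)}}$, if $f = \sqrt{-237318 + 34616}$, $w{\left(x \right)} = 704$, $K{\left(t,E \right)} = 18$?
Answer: $- \frac{352}{147787} + \frac{298 i \sqrt{202702}}{9} \approx -0.0023818 + 14907.0 i$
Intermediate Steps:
$O{\left(j \right)} = -1 + j$ ($O{\left(j \right)} = 3 + \left(j - 4\right) = 3 + \left(-4 + j\right) = -1 + j$)
$f = i \sqrt{202702}$ ($f = \sqrt{-202702} = i \sqrt{202702} \approx 450.22 i$)
$B{\left(m \right)} = \frac{9}{298}$ ($B{\left(m \right)} = \frac{18 \cdot \frac{1}{298}}{2} = \frac{1}{2} \cdot \frac{9}{149} = \frac{9}{298}$)
$\frac{w{\left(687 \right)}}{-295574} + \frac{f}{B{\left(-452 \right)}} = \frac{704}{-295574} + \frac{i \sqrt{202702}}{\frac{9}{298}} = 704 \left(- \frac{1}{295574}\right) + i \sqrt{202702} \cdot \frac{298}{9} = - \frac{352}{147787} + \frac{298 i \sqrt{202702}}{9}$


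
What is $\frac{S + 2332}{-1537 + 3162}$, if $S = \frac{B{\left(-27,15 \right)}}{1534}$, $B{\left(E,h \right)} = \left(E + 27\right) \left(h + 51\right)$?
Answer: $\frac{2332}{1625} \approx 1.4351$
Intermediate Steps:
$B{\left(E,h \right)} = \left(27 + E\right) \left(51 + h\right)$
$S = 0$ ($S = \frac{1377 + 27 \cdot 15 + 51 \left(-27\right) - 405}{1534} = \left(1377 + 405 - 1377 - 405\right) \frac{1}{1534} = 0 \cdot \frac{1}{1534} = 0$)
$\frac{S + 2332}{-1537 + 3162} = \frac{0 + 2332}{-1537 + 3162} = \frac{2332}{1625}$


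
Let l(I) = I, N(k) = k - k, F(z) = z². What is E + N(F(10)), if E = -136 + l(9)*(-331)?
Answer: -3115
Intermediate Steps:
N(k) = 0
E = -3115 (E = -136 + 9*(-331) = -136 - 2979 = -3115)
E + N(F(10)) = -3115 + 0 = -3115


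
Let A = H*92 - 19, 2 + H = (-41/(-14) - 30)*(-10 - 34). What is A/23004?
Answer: 85075/17892 ≈ 4.7549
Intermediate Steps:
H = 8324/7 (H = -2 + (-41/(-14) - 30)*(-10 - 34) = -2 + (-41*(-1/14) - 30)*(-44) = -2 + (41/14 - 30)*(-44) = -2 - 379/14*(-44) = -2 + 8338/7 = 8324/7 ≈ 1189.1)
A = 765675/7 (A = (8324/7)*92 - 19 = 765808/7 - 19 = 765675/7 ≈ 1.0938e+5)
A/23004 = (765675/7)/23004 = (765675/7)*(1/23004) = 85075/17892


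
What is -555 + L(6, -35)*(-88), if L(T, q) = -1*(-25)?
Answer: -2755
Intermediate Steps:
L(T, q) = 25
-555 + L(6, -35)*(-88) = -555 + 25*(-88) = -555 - 2200 = -2755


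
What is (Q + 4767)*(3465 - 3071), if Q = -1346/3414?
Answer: 3205818824/1707 ≈ 1.8780e+6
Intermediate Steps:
Q = -673/1707 (Q = -1346*1/3414 = -673/1707 ≈ -0.39426)
(Q + 4767)*(3465 - 3071) = (-673/1707 + 4767)*(3465 - 3071) = (8136596/1707)*394 = 3205818824/1707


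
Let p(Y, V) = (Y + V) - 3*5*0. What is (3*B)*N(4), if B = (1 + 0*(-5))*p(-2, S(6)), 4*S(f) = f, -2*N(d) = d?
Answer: 3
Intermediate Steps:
N(d) = -d/2
S(f) = f/4
p(Y, V) = V + Y (p(Y, V) = (V + Y) - 15*0 = (V + Y) + 0 = V + Y)
B = -1/2 (B = (1 + 0*(-5))*((1/4)*6 - 2) = (1 + 0)*(3/2 - 2) = 1*(-1/2) = -1/2 ≈ -0.50000)
(3*B)*N(4) = (3*(-1/2))*(-1/2*4) = -3/2*(-2) = 3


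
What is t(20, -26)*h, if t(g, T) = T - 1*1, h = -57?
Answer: 1539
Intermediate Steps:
t(g, T) = -1 + T (t(g, T) = T - 1 = -1 + T)
t(20, -26)*h = (-1 - 26)*(-57) = -27*(-57) = 1539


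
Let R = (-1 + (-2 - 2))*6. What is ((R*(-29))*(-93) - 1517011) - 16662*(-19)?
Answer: -1281343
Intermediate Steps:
R = -30 (R = (-1 - 4)*6 = -5*6 = -30)
((R*(-29))*(-93) - 1517011) - 16662*(-19) = (-30*(-29)*(-93) - 1517011) - 16662*(-19) = (870*(-93) - 1517011) + 316578 = (-80910 - 1517011) + 316578 = -1597921 + 316578 = -1281343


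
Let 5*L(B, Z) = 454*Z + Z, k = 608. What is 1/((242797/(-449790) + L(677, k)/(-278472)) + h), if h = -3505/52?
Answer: -135691747620/9246352007171 ≈ -0.014675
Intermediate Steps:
L(B, Z) = 91*Z (L(B, Z) = (454*Z + Z)/5 = (455*Z)/5 = 91*Z)
h = -3505/52 (h = (1/52)*(-3505) = -3505/52 ≈ -67.404)
1/((242797/(-449790) + L(677, k)/(-278472)) + h) = 1/((242797/(-449790) + (91*608)/(-278472)) - 3505/52) = 1/((242797*(-1/449790) + 55328*(-1/278472)) - 3505/52) = 1/((-242797/449790 - 6916/34809) - 3505/52) = 1/(-3854089471/5218913370 - 3505/52) = 1/(-9246352007171/135691747620) = -135691747620/9246352007171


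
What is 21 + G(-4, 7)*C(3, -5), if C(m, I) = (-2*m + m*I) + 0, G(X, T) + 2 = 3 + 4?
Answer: -84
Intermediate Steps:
G(X, T) = 5 (G(X, T) = -2 + (3 + 4) = -2 + 7 = 5)
C(m, I) = -2*m + I*m (C(m, I) = (-2*m + I*m) + 0 = -2*m + I*m)
21 + G(-4, 7)*C(3, -5) = 21 + 5*(3*(-2 - 5)) = 21 + 5*(3*(-7)) = 21 + 5*(-21) = 21 - 105 = -84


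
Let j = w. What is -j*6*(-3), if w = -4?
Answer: -72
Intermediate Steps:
j = -4
-j*6*(-3) = -(-4*6)*(-3) = -(-24)*(-3) = -1*72 = -72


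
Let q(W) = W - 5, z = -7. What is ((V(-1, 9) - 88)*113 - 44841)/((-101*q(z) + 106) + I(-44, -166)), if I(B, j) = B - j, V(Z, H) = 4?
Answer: -6037/160 ≈ -37.731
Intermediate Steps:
q(W) = -5 + W
((V(-1, 9) - 88)*113 - 44841)/((-101*q(z) + 106) + I(-44, -166)) = ((4 - 88)*113 - 44841)/((-101*(-5 - 7) + 106) + (-44 - 1*(-166))) = (-84*113 - 44841)/((-101*(-12) + 106) + (-44 + 166)) = (-9492 - 44841)/((1212 + 106) + 122) = -54333/(1318 + 122) = -54333/1440 = -54333*1/1440 = -6037/160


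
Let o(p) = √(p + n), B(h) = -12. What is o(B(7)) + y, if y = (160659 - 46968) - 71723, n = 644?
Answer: 41968 + 2*√158 ≈ 41993.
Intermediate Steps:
o(p) = √(644 + p) (o(p) = √(p + 644) = √(644 + p))
y = 41968 (y = 113691 - 71723 = 41968)
o(B(7)) + y = √(644 - 12) + 41968 = √632 + 41968 = 2*√158 + 41968 = 41968 + 2*√158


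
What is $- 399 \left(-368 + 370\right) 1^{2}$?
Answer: $-798$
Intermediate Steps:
$- 399 \left(-368 + 370\right) 1^{2} = \left(-399\right) 2 \cdot 1 = \left(-798\right) 1 = -798$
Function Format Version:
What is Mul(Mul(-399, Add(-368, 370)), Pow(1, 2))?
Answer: -798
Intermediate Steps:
Mul(Mul(-399, Add(-368, 370)), Pow(1, 2)) = Mul(Mul(-399, 2), 1) = Mul(-798, 1) = -798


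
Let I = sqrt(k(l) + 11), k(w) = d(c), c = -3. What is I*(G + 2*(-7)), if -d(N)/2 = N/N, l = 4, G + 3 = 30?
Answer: 39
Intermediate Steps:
G = 27 (G = -3 + 30 = 27)
d(N) = -2 (d(N) = -2*N/N = -2*1 = -2)
k(w) = -2
I = 3 (I = sqrt(-2 + 11) = sqrt(9) = 3)
I*(G + 2*(-7)) = 3*(27 + 2*(-7)) = 3*(27 - 14) = 3*13 = 39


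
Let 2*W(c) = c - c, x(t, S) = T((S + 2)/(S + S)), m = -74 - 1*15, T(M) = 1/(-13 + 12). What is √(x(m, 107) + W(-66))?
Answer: I ≈ 1.0*I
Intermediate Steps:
T(M) = -1 (T(M) = 1/(-1) = -1)
m = -89 (m = -74 - 15 = -89)
x(t, S) = -1
W(c) = 0 (W(c) = (c - c)/2 = (½)*0 = 0)
√(x(m, 107) + W(-66)) = √(-1 + 0) = √(-1) = I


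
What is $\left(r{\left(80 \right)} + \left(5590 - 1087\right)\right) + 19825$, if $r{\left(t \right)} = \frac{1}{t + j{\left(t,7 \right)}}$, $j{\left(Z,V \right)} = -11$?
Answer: $\frac{1678633}{69} \approx 24328.0$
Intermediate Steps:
$r{\left(t \right)} = \frac{1}{-11 + t}$ ($r{\left(t \right)} = \frac{1}{t - 11} = \frac{1}{-11 + t}$)
$\left(r{\left(80 \right)} + \left(5590 - 1087\right)\right) + 19825 = \left(\frac{1}{-11 + 80} + \left(5590 - 1087\right)\right) + 19825 = \left(\frac{1}{69} + 4503\right) + 19825 = \frac{310708}{69} + 19825 = \frac{1678633}{69}$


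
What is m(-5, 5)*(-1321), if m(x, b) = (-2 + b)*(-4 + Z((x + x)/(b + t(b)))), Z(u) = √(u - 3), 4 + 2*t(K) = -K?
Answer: 15852 - 3963*I*√23 ≈ 15852.0 - 19006.0*I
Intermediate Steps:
t(K) = -2 - K/2 (t(K) = -2 + (-K)/2 = -2 - K/2)
Z(u) = √(-3 + u)
m(x, b) = (-4 + √(-3 + 2*x/(-2 + b/2)))*(-2 + b) (m(x, b) = (-2 + b)*(-4 + √(-3 + (x + x)/(b + (-2 - b/2)))) = (-2 + b)*(-4 + √(-3 + (2*x)/(-2 + b/2))) = (-2 + b)*(-4 + √(-3 + 2*x/(-2 + b/2))) = (-4 + √(-3 + 2*x/(-2 + b/2)))*(-2 + b))
m(-5, 5)*(-1321) = (8 - 4*5 - 2*√(12 - 3*5 + 4*(-5))/√(-4 + 5) + 5*√((12 - 3*5 + 4*(-5))/(-4 + 5)))*(-1321) = (8 - 20 - 2*√(12 - 15 - 20) + 5*√((12 - 15 - 20)/1))*(-1321) = (8 - 20 - 2*I*√23 + 5*√(1*(-23)))*(-1321) = (8 - 20 - 2*I*√23 + 5*√(-23))*(-1321) = (8 - 20 - 2*I*√23 + 5*(I*√23))*(-1321) = (8 - 20 - 2*I*√23 + 5*I*√23)*(-1321) = (-12 + 3*I*√23)*(-1321) = 15852 - 3963*I*√23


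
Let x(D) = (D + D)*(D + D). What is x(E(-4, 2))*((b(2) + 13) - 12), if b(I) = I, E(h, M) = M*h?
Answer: 768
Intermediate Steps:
x(D) = 4*D**2 (x(D) = (2*D)*(2*D) = 4*D**2)
x(E(-4, 2))*((b(2) + 13) - 12) = (4*(2*(-4))**2)*((2 + 13) - 12) = (4*(-8)**2)*(15 - 12) = (4*64)*3 = 256*3 = 768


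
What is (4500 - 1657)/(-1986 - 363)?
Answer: -2843/2349 ≈ -1.2103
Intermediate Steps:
(4500 - 1657)/(-1986 - 363) = 2843/(-2349) = 2843*(-1/2349) = -2843/2349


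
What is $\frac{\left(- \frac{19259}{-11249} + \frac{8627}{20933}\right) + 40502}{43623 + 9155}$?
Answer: $\frac{4768860741452}{6213958140313} \approx 0.76744$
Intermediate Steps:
$\frac{\left(- \frac{19259}{-11249} + \frac{8627}{20933}\right) + 40502}{43623 + 9155} = \frac{\left(\left(-19259\right) \left(- \frac{1}{11249}\right) + 8627 \cdot \frac{1}{20933}\right) + 40502}{52778} = \left(\left(\frac{19259}{11249} + \frac{8627}{20933}\right) + 40502\right) \frac{1}{52778} = \left(\frac{500193770}{235475317} + 40502\right) \frac{1}{52778} = \frac{9537721482904}{235475317} \cdot \frac{1}{52778} = \frac{4768860741452}{6213958140313}$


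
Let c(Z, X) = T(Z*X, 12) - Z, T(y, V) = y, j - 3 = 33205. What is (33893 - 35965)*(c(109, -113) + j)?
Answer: -43060304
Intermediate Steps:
j = 33208 (j = 3 + 33205 = 33208)
c(Z, X) = -Z + X*Z (c(Z, X) = Z*X - Z = X*Z - Z = -Z + X*Z)
(33893 - 35965)*(c(109, -113) + j) = (33893 - 35965)*(109*(-1 - 113) + 33208) = -2072*(109*(-114) + 33208) = -2072*(-12426 + 33208) = -2072*20782 = -43060304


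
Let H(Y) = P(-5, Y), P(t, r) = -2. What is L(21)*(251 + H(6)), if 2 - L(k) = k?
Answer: -4731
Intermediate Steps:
H(Y) = -2
L(k) = 2 - k
L(21)*(251 + H(6)) = (2 - 1*21)*(251 - 2) = (2 - 21)*249 = -19*249 = -4731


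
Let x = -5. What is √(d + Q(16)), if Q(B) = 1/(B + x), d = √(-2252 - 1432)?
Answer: √(11 + 242*I*√921)/11 ≈ 5.513 + 5.5048*I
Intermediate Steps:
d = 2*I*√921 (d = √(-3684) = 2*I*√921 ≈ 60.696*I)
Q(B) = 1/(-5 + B) (Q(B) = 1/(B - 5) = 1/(-5 + B))
√(d + Q(16)) = √(2*I*√921 + 1/(-5 + 16)) = √(2*I*√921 + 1/11) = √(1/11 + 2*I*√921)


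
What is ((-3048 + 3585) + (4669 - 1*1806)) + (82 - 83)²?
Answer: 3401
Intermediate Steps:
((-3048 + 3585) + (4669 - 1*1806)) + (82 - 83)² = (537 + (4669 - 1806)) + (-1)² = (537 + 2863) + 1 = 3400 + 1 = 3401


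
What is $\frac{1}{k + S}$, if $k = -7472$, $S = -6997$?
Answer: $- \frac{1}{14469} \approx -6.9113 \cdot 10^{-5}$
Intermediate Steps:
$\frac{1}{k + S} = \frac{1}{-7472 - 6997} = \frac{1}{-14469} = - \frac{1}{14469}$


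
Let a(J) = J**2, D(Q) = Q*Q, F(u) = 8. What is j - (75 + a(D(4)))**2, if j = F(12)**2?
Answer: -109497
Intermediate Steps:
D(Q) = Q**2
j = 64 (j = 8**2 = 64)
j - (75 + a(D(4)))**2 = 64 - (75 + (4**2)**2)**2 = 64 - (75 + 16**2)**2 = 64 - (75 + 256)**2 = 64 - 1*331**2 = 64 - 1*109561 = 64 - 109561 = -109497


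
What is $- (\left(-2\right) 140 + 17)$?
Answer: $263$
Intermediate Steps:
$- (\left(-2\right) 140 + 17) = - (-280 + 17) = \left(-1\right) \left(-263\right) = 263$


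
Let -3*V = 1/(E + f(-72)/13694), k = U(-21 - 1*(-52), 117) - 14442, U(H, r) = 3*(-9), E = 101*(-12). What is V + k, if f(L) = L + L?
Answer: -360218886005/24895908 ≈ -14469.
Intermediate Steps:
f(L) = 2*L
E = -1212
U(H, r) = -27
k = -14469 (k = -27 - 14442 = -14469)
V = 6847/24895908 (V = -1/(3*(-1212 + (2*(-72))/13694)) = -1/(3*(-1212 - 144*1/13694)) = -1/(3*(-1212 - 72/6847)) = -1/(3*(-8298636/6847)) = -⅓*(-6847/8298636) = 6847/24895908 ≈ 0.00027503)
V + k = 6847/24895908 - 14469 = -360218886005/24895908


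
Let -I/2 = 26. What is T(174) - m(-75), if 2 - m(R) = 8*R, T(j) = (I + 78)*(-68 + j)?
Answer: 2154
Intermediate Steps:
I = -52 (I = -2*26 = -52)
T(j) = -1768 + 26*j (T(j) = (-52 + 78)*(-68 + j) = 26*(-68 + j) = -1768 + 26*j)
m(R) = 2 - 8*R
T(174) - m(-75) = (-1768 + 26*174) - (2 - 8*(-75)) = (-1768 + 4524) - (2 + 600) = 2756 - 1*602 = 2756 - 602 = 2154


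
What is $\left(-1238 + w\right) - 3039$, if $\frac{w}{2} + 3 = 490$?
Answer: $-3303$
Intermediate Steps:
$w = 974$ ($w = -6 + 2 \cdot 490 = -6 + 980 = 974$)
$\left(-1238 + w\right) - 3039 = \left(-1238 + 974\right) - 3039 = -264 - 3039 = -3303$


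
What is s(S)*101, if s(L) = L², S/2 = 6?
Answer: 14544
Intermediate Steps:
S = 12 (S = 2*6 = 12)
s(S)*101 = 12²*101 = 144*101 = 14544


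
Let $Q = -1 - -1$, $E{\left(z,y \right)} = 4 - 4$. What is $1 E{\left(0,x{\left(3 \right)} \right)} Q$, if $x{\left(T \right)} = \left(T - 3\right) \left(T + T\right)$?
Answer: $0$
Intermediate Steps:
$x{\left(T \right)} = 2 T \left(-3 + T\right)$ ($x{\left(T \right)} = \left(-3 + T\right) 2 T = 2 T \left(-3 + T\right)$)
$E{\left(z,y \right)} = 0$ ($E{\left(z,y \right)} = 4 - 4 = 0$)
$Q = 0$ ($Q = -1 + 1 = 0$)
$1 E{\left(0,x{\left(3 \right)} \right)} Q = 1 \cdot 0 \cdot 0 = 0 \cdot 0 = 0$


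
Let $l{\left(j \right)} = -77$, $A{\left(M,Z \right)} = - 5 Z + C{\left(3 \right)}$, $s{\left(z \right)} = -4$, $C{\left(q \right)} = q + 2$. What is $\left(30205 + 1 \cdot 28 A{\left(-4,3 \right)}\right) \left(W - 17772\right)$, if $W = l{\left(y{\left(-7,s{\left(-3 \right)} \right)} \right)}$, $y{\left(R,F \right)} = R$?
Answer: $-534131325$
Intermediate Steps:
$C{\left(q \right)} = 2 + q$
$A{\left(M,Z \right)} = 5 - 5 Z$ ($A{\left(M,Z \right)} = - 5 Z + \left(2 + 3\right) = - 5 Z + 5 = 5 - 5 Z$)
$W = -77$
$\left(30205 + 1 \cdot 28 A{\left(-4,3 \right)}\right) \left(W - 17772\right) = \left(30205 + 1 \cdot 28 \left(5 - 15\right)\right) \left(-77 - 17772\right) = \left(30205 + 28 \left(5 - 15\right)\right) \left(-17849\right) = \left(30205 + 28 \left(-10\right)\right) \left(-17849\right) = \left(30205 - 280\right) \left(-17849\right) = 29925 \left(-17849\right) = -534131325$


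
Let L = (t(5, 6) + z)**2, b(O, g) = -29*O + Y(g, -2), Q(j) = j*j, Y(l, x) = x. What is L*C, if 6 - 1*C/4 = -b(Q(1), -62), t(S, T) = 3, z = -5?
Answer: -400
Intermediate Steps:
Q(j) = j**2
b(O, g) = -2 - 29*O (b(O, g) = -29*O - 2 = -2 - 29*O)
L = 4 (L = (3 - 5)**2 = (-2)**2 = 4)
C = -100 (C = 24 - (-4)*(-2 - 29*1**2) = 24 - (-4)*(-2 - 29*1) = 24 - (-4)*(-2 - 29) = 24 - (-4)*(-31) = 24 - 4*31 = 24 - 124 = -100)
L*C = 4*(-100) = -400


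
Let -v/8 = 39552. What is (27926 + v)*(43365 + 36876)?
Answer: -23148726090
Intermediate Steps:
v = -316416 (v = -8*39552 = -316416)
(27926 + v)*(43365 + 36876) = (27926 - 316416)*(43365 + 36876) = -288490*80241 = -23148726090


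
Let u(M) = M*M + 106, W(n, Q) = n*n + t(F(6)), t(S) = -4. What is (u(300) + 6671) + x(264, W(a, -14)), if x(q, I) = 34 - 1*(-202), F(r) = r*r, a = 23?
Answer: 97013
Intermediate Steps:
F(r) = r**2
W(n, Q) = -4 + n**2 (W(n, Q) = n*n - 4 = n**2 - 4 = -4 + n**2)
x(q, I) = 236 (x(q, I) = 34 + 202 = 236)
u(M) = 106 + M**2 (u(M) = M**2 + 106 = 106 + M**2)
(u(300) + 6671) + x(264, W(a, -14)) = ((106 + 300**2) + 6671) + 236 = ((106 + 90000) + 6671) + 236 = (90106 + 6671) + 236 = 96777 + 236 = 97013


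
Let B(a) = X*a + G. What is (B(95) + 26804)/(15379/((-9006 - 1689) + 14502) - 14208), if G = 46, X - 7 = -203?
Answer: -31331610/54074477 ≈ -0.57942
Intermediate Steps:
X = -196 (X = 7 - 203 = -196)
B(a) = 46 - 196*a (B(a) = -196*a + 46 = 46 - 196*a)
(B(95) + 26804)/(15379/((-9006 - 1689) + 14502) - 14208) = ((46 - 196*95) + 26804)/(15379/((-9006 - 1689) + 14502) - 14208) = ((46 - 18620) + 26804)/(15379/(-10695 + 14502) - 14208) = (-18574 + 26804)/(15379/3807 - 14208) = 8230/(15379*(1/3807) - 14208) = 8230/(15379/3807 - 14208) = 8230/(-54074477/3807) = 8230*(-3807/54074477) = -31331610/54074477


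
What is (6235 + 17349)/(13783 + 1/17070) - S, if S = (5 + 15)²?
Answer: -93707745520/235275811 ≈ -398.29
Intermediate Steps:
S = 400 (S = 20² = 400)
(6235 + 17349)/(13783 + 1/17070) - S = (6235 + 17349)/(13783 + 1/17070) - 1*400 = 23584/(13783 + 1/17070) - 400 = 23584/(235275811/17070) - 400 = 23584*(17070/235275811) - 400 = 402578880/235275811 - 400 = -93707745520/235275811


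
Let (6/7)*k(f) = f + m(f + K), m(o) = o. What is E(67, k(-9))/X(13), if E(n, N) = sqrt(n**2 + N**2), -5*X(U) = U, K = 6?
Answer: -5*sqrt(4685)/13 ≈ -26.326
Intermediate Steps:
k(f) = 7 + 7*f/3 (k(f) = 7*(f + (f + 6))/6 = 7*(f + (6 + f))/6 = 7*(6 + 2*f)/6 = 7 + 7*f/3)
X(U) = -U/5
E(n, N) = sqrt(N**2 + n**2)
E(67, k(-9))/X(13) = sqrt((7 + (7/3)*(-9))**2 + 67**2)/((-1/5*13)) = sqrt((7 - 21)**2 + 4489)/(-13/5) = sqrt((-14)**2 + 4489)*(-5/13) = sqrt(196 + 4489)*(-5/13) = sqrt(4685)*(-5/13) = -5*sqrt(4685)/13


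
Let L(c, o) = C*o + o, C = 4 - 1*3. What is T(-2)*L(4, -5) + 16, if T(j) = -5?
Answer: 66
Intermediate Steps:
C = 1 (C = 4 - 3 = 1)
L(c, o) = 2*o (L(c, o) = 1*o + o = o + o = 2*o)
T(-2)*L(4, -5) + 16 = -10*(-5) + 16 = -5*(-10) + 16 = 50 + 16 = 66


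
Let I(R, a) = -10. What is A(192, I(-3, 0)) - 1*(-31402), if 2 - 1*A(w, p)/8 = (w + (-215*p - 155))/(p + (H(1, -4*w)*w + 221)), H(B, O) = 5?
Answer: 36772982/1171 ≈ 31403.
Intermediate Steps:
A(w, p) = 16 - 8*(-155 + w - 215*p)/(221 + p + 5*w) (A(w, p) = 16 - 8*(w + (-215*p - 155))/(p + (5*w + 221)) = 16 - 8*(w + (-155 - 215*p))/(p + (221 + 5*w)) = 16 - 8*(-155 + w - 215*p)/(221 + p + 5*w))
A(192, I(-3, 0)) - 1*(-31402) = 8*(597 + 9*192 + 217*(-10))/(221 - 10 + 5*192) - 1*(-31402) = 8*(597 + 1728 - 2170)/(221 - 10 + 960) + 31402 = 8*155/1171 + 31402 = 8*(1/1171)*155 + 31402 = 1240/1171 + 31402 = 36772982/1171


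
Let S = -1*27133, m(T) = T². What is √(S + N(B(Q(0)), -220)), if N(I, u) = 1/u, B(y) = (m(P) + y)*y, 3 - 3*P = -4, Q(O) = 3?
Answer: I*√328309355/110 ≈ 164.72*I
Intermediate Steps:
P = 7/3 (P = 1 - ⅓*(-4) = 1 + 4/3 = 7/3 ≈ 2.3333)
B(y) = y*(49/9 + y) (B(y) = ((7/3)² + y)*y = (49/9 + y)*y = y*(49/9 + y))
S = -27133
√(S + N(B(Q(0)), -220)) = √(-27133 + 1/(-220)) = √(-27133 - 1/220) = √(-5969261/220) = I*√328309355/110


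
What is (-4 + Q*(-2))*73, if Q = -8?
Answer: 876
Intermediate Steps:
(-4 + Q*(-2))*73 = (-4 - 8*(-2))*73 = (-4 + 16)*73 = 12*73 = 876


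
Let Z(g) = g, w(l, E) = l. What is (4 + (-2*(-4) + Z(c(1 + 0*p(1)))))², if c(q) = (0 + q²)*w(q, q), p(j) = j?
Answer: 169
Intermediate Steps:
c(q) = q³ (c(q) = (0 + q²)*q = q²*q = q³)
(4 + (-2*(-4) + Z(c(1 + 0*p(1)))))² = (4 + (-2*(-4) + (1 + 0*1)³))² = (4 + (8 + (1 + 0)³))² = (4 + (8 + 1³))² = (4 + (8 + 1))² = (4 + 9)² = 13² = 169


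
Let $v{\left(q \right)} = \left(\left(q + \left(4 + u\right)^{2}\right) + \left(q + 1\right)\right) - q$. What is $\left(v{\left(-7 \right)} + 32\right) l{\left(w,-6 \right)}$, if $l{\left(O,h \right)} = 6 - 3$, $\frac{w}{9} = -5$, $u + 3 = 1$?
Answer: $90$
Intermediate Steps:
$u = -2$ ($u = -3 + 1 = -2$)
$w = -45$ ($w = 9 \left(-5\right) = -45$)
$l{\left(O,h \right)} = 3$ ($l{\left(O,h \right)} = 6 - 3 = 3$)
$v{\left(q \right)} = 5 + q$ ($v{\left(q \right)} = \left(\left(q + \left(4 - 2\right)^{2}\right) + \left(q + 1\right)\right) - q = \left(\left(q + 2^{2}\right) + \left(1 + q\right)\right) - q = \left(\left(q + 4\right) + \left(1 + q\right)\right) - q = \left(\left(4 + q\right) + \left(1 + q\right)\right) - q = \left(5 + 2 q\right) - q = 5 + q$)
$\left(v{\left(-7 \right)} + 32\right) l{\left(w,-6 \right)} = \left(\left(5 - 7\right) + 32\right) 3 = \left(-2 + 32\right) 3 = 30 \cdot 3 = 90$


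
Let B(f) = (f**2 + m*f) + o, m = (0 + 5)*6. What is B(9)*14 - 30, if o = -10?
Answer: 4744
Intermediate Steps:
m = 30 (m = 5*6 = 30)
B(f) = -10 + f**2 + 30*f (B(f) = (f**2 + 30*f) - 10 = -10 + f**2 + 30*f)
B(9)*14 - 30 = (-10 + 9**2 + 30*9)*14 - 30 = (-10 + 81 + 270)*14 - 30 = 341*14 - 30 = 4774 - 30 = 4744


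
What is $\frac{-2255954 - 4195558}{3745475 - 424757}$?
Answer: $- \frac{1075252}{553453} \approx -1.9428$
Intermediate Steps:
$\frac{-2255954 - 4195558}{3745475 - 424757} = - \frac{6451512}{3320718} = \left(-6451512\right) \frac{1}{3320718} = - \frac{1075252}{553453}$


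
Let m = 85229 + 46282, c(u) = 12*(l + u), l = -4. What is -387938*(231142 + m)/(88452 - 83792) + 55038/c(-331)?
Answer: -2356506300514/78055 ≈ -3.0190e+7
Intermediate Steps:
c(u) = -48 + 12*u (c(u) = 12*(-4 + u) = -48 + 12*u)
m = 131511
-387938*(231142 + m)/(88452 - 83792) + 55038/c(-331) = -387938*(231142 + 131511)/(88452 - 83792) + 55038/(-48 + 12*(-331)) = -387938/(4660/362653) + 55038/(-48 - 3972) = -387938/(4660*(1/362653)) + 55038/(-4020) = -387938/4660/362653 + 55038*(-1/4020) = -387938*362653/4660 - 9173/670 = -70343439757/2330 - 9173/670 = -2356506300514/78055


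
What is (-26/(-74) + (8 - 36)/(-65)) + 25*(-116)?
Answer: -6972619/2405 ≈ -2899.2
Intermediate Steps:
(-26/(-74) + (8 - 36)/(-65)) + 25*(-116) = (-26*(-1/74) - 28*(-1/65)) - 2900 = (13/37 + 28/65) - 2900 = 1881/2405 - 2900 = -6972619/2405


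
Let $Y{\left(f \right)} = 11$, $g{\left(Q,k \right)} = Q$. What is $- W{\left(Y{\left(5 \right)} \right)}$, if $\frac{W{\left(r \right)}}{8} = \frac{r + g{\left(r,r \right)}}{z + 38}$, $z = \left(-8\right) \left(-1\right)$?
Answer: $- \frac{88}{23} \approx -3.8261$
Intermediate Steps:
$z = 8$
$W{\left(r \right)} = \frac{8 r}{23}$ ($W{\left(r \right)} = 8 \frac{r + r}{8 + 38} = 8 \frac{2 r}{46} = 8 \cdot 2 r \frac{1}{46} = 8 \frac{r}{23} = \frac{8 r}{23}$)
$- W{\left(Y{\left(5 \right)} \right)} = - \frac{8 \cdot 11}{23} = \left(-1\right) \frac{88}{23} = - \frac{88}{23}$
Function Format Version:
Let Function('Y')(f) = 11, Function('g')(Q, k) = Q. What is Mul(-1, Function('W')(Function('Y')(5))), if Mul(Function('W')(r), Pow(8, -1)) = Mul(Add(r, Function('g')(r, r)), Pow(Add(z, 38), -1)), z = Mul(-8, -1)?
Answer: Rational(-88, 23) ≈ -3.8261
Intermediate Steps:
z = 8
Function('W')(r) = Mul(Rational(8, 23), r) (Function('W')(r) = Mul(8, Mul(Add(r, r), Pow(Add(8, 38), -1))) = Mul(8, Mul(Mul(2, r), Pow(46, -1))) = Mul(8, Mul(Mul(2, r), Rational(1, 46))) = Mul(8, Mul(Rational(1, 23), r)) = Mul(Rational(8, 23), r))
Mul(-1, Function('W')(Function('Y')(5))) = Mul(-1, Mul(Rational(8, 23), 11)) = Mul(-1, Rational(88, 23)) = Rational(-88, 23)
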